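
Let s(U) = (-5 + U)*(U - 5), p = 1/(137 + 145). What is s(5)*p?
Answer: 0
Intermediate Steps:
p = 1/282 ≈ 0.0035461
s(U) = (-5 + U)² (s(U) = (-5 + U)*(-5 + U) = (-5 + U)²)
s(5)*p = (-5 + 5)²*(1/282) = 0²*(1/282) = 0*(1/282) = 0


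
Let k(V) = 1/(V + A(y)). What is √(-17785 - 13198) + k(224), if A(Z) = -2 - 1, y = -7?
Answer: 1/221 + I*√30983 ≈ 0.0045249 + 176.02*I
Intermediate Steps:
A(Z) = -3
k(V) = 1/(-3 + V) (k(V) = 1/(V - 3) = 1/(-3 + V))
√(-17785 - 13198) + k(224) = √(-17785 - 13198) + 1/(-3 + 224) = √(-30983) + 1/221 = I*√30983 + 1/221 = 1/221 + I*√30983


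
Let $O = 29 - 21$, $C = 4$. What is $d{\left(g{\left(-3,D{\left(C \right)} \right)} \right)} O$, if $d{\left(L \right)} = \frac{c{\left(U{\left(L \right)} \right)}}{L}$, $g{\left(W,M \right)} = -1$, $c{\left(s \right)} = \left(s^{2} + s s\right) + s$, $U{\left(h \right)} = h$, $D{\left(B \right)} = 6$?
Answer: $-8$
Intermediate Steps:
$c{\left(s \right)} = s + 2 s^{2}$ ($c{\left(s \right)} = \left(s^{2} + s^{2}\right) + s = 2 s^{2} + s = s + 2 s^{2}$)
$d{\left(L \right)} = 1 + 2 L$ ($d{\left(L \right)} = \frac{L \left(1 + 2 L\right)}{L} = 1 + 2 L$)
$O = 8$
$d{\left(g{\left(-3,D{\left(C \right)} \right)} \right)} O = \left(1 + 2 \left(-1\right)\right) 8 = \left(1 - 2\right) 8 = \left(-1\right) 8 = -8$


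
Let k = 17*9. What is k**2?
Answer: 23409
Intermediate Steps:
k = 153
k**2 = 153**2 = 23409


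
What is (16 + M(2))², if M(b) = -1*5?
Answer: 121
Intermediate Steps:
M(b) = -5
(16 + M(2))² = (16 - 5)² = 11² = 121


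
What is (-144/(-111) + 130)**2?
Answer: 23600164/1369 ≈ 17239.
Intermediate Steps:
(-144/(-111) + 130)**2 = (-144*(-1/111) + 130)**2 = (48/37 + 130)**2 = (4858/37)**2 = 23600164/1369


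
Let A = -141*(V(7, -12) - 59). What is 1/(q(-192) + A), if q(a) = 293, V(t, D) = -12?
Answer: 1/10304 ≈ 9.7050e-5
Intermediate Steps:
A = 10011 (A = -141*(-12 - 59) = -141*(-71) = 10011)
1/(q(-192) + A) = 1/(293 + 10011) = 1/10304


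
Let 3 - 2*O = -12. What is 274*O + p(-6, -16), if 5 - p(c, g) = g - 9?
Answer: 2085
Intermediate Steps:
p(c, g) = 14 - g (p(c, g) = 5 - (g - 9) = 5 - (-9 + g) = 5 + (9 - g) = 14 - g)
O = 15/2 (O = 3/2 - ½*(-12) = 3/2 + 6 = 15/2 ≈ 7.5000)
274*O + p(-6, -16) = 274*(15/2) + (14 - 1*(-16)) = 2055 + (14 + 16) = 2055 + 30 = 2085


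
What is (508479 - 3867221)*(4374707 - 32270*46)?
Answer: -9707728338954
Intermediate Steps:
(508479 - 3867221)*(4374707 - 32270*46) = -3358742*(4374707 - 1484420) = -3358742*2890287 = -9707728338954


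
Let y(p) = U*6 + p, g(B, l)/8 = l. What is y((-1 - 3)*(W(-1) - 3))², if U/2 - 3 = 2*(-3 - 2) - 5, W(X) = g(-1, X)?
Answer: 10000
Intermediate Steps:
g(B, l) = 8*l
W(X) = 8*X
U = -24 (U = 6 + 2*(2*(-3 - 2) - 5) = 6 + 2*(2*(-5) - 5) = 6 + 2*(-10 - 5) = 6 + 2*(-15) = 6 - 30 = -24)
y(p) = -144 + p (y(p) = -24*6 + p = -144 + p)
y((-1 - 3)*(W(-1) - 3))² = (-144 + (-1 - 3)*(8*(-1) - 3))² = (-144 - 4*(-8 - 3))² = (-144 - 4*(-11))² = (-144 + 44)² = (-100)² = 10000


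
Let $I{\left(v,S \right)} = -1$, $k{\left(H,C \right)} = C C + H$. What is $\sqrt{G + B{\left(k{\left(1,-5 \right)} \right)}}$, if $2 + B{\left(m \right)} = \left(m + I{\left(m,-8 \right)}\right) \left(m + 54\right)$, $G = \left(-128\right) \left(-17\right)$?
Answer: $\sqrt{4174} \approx 64.606$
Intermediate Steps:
$k{\left(H,C \right)} = H + C^{2}$ ($k{\left(H,C \right)} = C^{2} + H = H + C^{2}$)
$G = 2176$
$B{\left(m \right)} = -2 + \left(-1 + m\right) \left(54 + m\right)$ ($B{\left(m \right)} = -2 + \left(m - 1\right) \left(m + 54\right) = -2 + \left(-1 + m\right) \left(54 + m\right)$)
$\sqrt{G + B{\left(k{\left(1,-5 \right)} \right)}} = \sqrt{2176 + \left(-56 + \left(1 + \left(-5\right)^{2}\right)^{2} + 53 \left(1 + \left(-5\right)^{2}\right)\right)} = \sqrt{2176 + \left(-56 + \left(1 + 25\right)^{2} + 53 \left(1 + 25\right)\right)} = \sqrt{2176 + \left(-56 + 26^{2} + 53 \cdot 26\right)} = \sqrt{2176 + \left(-56 + 676 + 1378\right)} = \sqrt{2176 + 1998} = \sqrt{4174}$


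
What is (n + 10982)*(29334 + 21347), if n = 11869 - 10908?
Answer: 605283183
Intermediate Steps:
n = 961
(n + 10982)*(29334 + 21347) = (961 + 10982)*(29334 + 21347) = 11943*50681 = 605283183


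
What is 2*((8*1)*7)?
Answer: 112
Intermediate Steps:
2*((8*1)*7) = 2*(8*7) = 2*56 = 112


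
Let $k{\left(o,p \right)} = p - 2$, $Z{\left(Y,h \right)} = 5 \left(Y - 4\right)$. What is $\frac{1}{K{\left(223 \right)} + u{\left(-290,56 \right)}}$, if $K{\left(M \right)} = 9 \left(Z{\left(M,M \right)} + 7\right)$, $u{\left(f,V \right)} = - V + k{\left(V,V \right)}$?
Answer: $\frac{1}{9916} \approx 0.00010085$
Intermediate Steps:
$Z{\left(Y,h \right)} = -20 + 5 Y$ ($Z{\left(Y,h \right)} = 5 \left(-4 + Y\right) = -20 + 5 Y$)
$k{\left(o,p \right)} = -2 + p$
$u{\left(f,V \right)} = -2$ ($u{\left(f,V \right)} = - V + \left(-2 + V\right) = -2$)
$K{\left(M \right)} = -117 + 45 M$ ($K{\left(M \right)} = 9 \left(\left(-20 + 5 M\right) + 7\right) = 9 \left(-13 + 5 M\right) = -117 + 45 M$)
$\frac{1}{K{\left(223 \right)} + u{\left(-290,56 \right)}} = \frac{1}{\left(-117 + 45 \cdot 223\right) - 2} = \frac{1}{\left(-117 + 10035\right) - 2} = \frac{1}{9918 - 2} = \frac{1}{9916}$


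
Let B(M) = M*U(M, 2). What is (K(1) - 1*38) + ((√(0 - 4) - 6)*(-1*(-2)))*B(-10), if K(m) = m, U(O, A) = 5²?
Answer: 2963 - 1000*I ≈ 2963.0 - 1000.0*I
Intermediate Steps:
U(O, A) = 25
B(M) = 25*M (B(M) = M*25 = 25*M)
(K(1) - 1*38) + ((√(0 - 4) - 6)*(-1*(-2)))*B(-10) = (1 - 1*38) + ((√(0 - 4) - 6)*(-1*(-2)))*(25*(-10)) = (1 - 38) + ((√(-4) - 6)*2)*(-250) = -37 + ((2*I - 6)*2)*(-250) = -37 + ((-6 + 2*I)*2)*(-250) = -37 + (-12 + 4*I)*(-250) = -37 + (3000 - 1000*I) = 2963 - 1000*I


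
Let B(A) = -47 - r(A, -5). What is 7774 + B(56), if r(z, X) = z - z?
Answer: 7727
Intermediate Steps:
r(z, X) = 0
B(A) = -47 (B(A) = -47 - 1*0 = -47 + 0 = -47)
7774 + B(56) = 7774 - 47 = 7727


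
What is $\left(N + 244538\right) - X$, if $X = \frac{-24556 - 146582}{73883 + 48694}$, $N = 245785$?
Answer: $\frac{20034164503}{40859} \approx 4.9032 \cdot 10^{5}$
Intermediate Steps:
$X = - \frac{57046}{40859}$ ($X = - \frac{171138}{122577} = \left(-171138\right) \frac{1}{122577} = - \frac{57046}{40859} \approx -1.3962$)
$\left(N + 244538\right) - X = \left(245785 + 244538\right) - - \frac{57046}{40859} = 490323 + \frac{57046}{40859} = \frac{20034164503}{40859}$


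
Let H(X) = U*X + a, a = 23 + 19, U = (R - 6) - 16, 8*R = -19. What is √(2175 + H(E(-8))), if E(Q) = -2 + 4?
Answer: 7*√177/2 ≈ 46.564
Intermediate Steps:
R = -19/8 (R = (⅛)*(-19) = -19/8 ≈ -2.3750)
E(Q) = 2
U = -195/8 (U = (-19/8 - 6) - 16 = -67/8 - 16 = -195/8 ≈ -24.375)
a = 42
H(X) = 42 - 195*X/8 (H(X) = -195*X/8 + 42 = 42 - 195*X/8)
√(2175 + H(E(-8))) = √(2175 + (42 - 195/8*2)) = √(2175 + (42 - 195/4)) = √(2175 - 27/4) = √(8673/4) = 7*√177/2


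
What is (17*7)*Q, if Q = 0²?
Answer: 0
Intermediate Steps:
Q = 0
(17*7)*Q = (17*7)*0 = 119*0 = 0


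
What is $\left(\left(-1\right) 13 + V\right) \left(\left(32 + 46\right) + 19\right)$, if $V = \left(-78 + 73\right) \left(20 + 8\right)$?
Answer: $-14841$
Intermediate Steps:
$V = -140$ ($V = \left(-5\right) 28 = -140$)
$\left(\left(-1\right) 13 + V\right) \left(\left(32 + 46\right) + 19\right) = \left(\left(-1\right) 13 - 140\right) \left(\left(32 + 46\right) + 19\right) = \left(-13 - 140\right) \left(78 + 19\right) = \left(-153\right) 97 = -14841$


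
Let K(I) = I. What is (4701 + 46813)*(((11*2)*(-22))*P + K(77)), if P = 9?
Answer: -220428406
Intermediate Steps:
(4701 + 46813)*(((11*2)*(-22))*P + K(77)) = (4701 + 46813)*(((11*2)*(-22))*9 + 77) = 51514*((22*(-22))*9 + 77) = 51514*(-484*9 + 77) = 51514*(-4356 + 77) = 51514*(-4279) = -220428406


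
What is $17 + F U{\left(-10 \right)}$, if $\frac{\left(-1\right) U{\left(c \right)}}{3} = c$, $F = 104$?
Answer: $3137$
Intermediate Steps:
$U{\left(c \right)} = - 3 c$
$17 + F U{\left(-10 \right)} = 17 + 104 \left(\left(-3\right) \left(-10\right)\right) = 17 + 104 \cdot 30 = 17 + 3120 = 3137$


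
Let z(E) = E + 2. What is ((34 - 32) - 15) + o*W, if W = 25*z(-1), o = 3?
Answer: 62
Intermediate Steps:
z(E) = 2 + E
W = 25 (W = 25*(2 - 1) = 25*1 = 25)
((34 - 32) - 15) + o*W = ((34 - 32) - 15) + 3*25 = (2 - 15) + 75 = -13 + 75 = 62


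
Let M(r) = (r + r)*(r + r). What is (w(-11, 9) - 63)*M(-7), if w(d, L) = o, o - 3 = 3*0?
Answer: -11760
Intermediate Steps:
M(r) = 4*r² (M(r) = (2*r)*(2*r) = 4*r²)
o = 3 (o = 3 + 3*0 = 3 + 0 = 3)
w(d, L) = 3
(w(-11, 9) - 63)*M(-7) = (3 - 63)*(4*(-7)²) = -240*49 = -60*196 = -11760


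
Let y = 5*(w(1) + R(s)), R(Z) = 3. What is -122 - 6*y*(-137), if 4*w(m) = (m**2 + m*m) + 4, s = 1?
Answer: 18373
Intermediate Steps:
w(m) = 1 + m**2/2 (w(m) = ((m**2 + m*m) + 4)/4 = ((m**2 + m**2) + 4)/4 = (2*m**2 + 4)/4 = (4 + 2*m**2)/4 = 1 + m**2/2)
y = 45/2 (y = 5*((1 + (1/2)*1**2) + 3) = 5*((1 + (1/2)*1) + 3) = 5*((1 + 1/2) + 3) = 5*(3/2 + 3) = 5*(9/2) = 45/2 ≈ 22.500)
-122 - 6*y*(-137) = -122 - 6*45/2*(-137) = -122 - 135*(-137) = -122 + 18495 = 18373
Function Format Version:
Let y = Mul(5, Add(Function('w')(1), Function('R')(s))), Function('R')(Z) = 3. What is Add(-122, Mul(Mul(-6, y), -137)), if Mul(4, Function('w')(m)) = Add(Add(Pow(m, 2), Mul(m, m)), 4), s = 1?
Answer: 18373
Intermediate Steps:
Function('w')(m) = Add(1, Mul(Rational(1, 2), Pow(m, 2))) (Function('w')(m) = Mul(Rational(1, 4), Add(Add(Pow(m, 2), Mul(m, m)), 4)) = Mul(Rational(1, 4), Add(Add(Pow(m, 2), Pow(m, 2)), 4)) = Mul(Rational(1, 4), Add(Mul(2, Pow(m, 2)), 4)) = Mul(Rational(1, 4), Add(4, Mul(2, Pow(m, 2)))) = Add(1, Mul(Rational(1, 2), Pow(m, 2))))
y = Rational(45, 2) (y = Mul(5, Add(Add(1, Mul(Rational(1, 2), Pow(1, 2))), 3)) = Mul(5, Add(Add(1, Mul(Rational(1, 2), 1)), 3)) = Mul(5, Add(Add(1, Rational(1, 2)), 3)) = Mul(5, Add(Rational(3, 2), 3)) = Mul(5, Rational(9, 2)) = Rational(45, 2) ≈ 22.500)
Add(-122, Mul(Mul(-6, y), -137)) = Add(-122, Mul(Mul(-6, Rational(45, 2)), -137)) = Add(-122, Mul(-135, -137)) = Add(-122, 18495) = 18373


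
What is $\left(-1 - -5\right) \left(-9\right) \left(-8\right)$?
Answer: $288$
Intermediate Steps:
$\left(-1 - -5\right) \left(-9\right) \left(-8\right) = \left(-1 + 5\right) \left(-9\right) \left(-8\right) = 4 \left(-9\right) \left(-8\right) = \left(-36\right) \left(-8\right) = 288$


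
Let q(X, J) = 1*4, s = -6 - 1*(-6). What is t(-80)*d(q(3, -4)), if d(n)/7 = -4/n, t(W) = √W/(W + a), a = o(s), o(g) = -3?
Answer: 28*I*√5/83 ≈ 0.75434*I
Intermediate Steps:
s = 0 (s = -6 + 6 = 0)
q(X, J) = 4
a = -3
t(W) = √W/(-3 + W) (t(W) = √W/(W - 3) = √W/(-3 + W))
d(n) = -28/n (d(n) = 7*(-4/n) = -28/n)
t(-80)*d(q(3, -4)) = (√(-80)/(-3 - 80))*(-28/4) = ((4*I*√5)/(-83))*(-28*¼) = ((4*I*√5)*(-1/83))*(-7) = -4*I*√5/83*(-7) = 28*I*√5/83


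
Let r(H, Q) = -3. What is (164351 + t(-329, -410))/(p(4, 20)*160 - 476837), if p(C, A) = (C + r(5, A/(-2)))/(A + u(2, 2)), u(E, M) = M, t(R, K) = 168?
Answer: -78683/228049 ≈ -0.34503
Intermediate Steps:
p(C, A) = (-3 + C)/(2 + A) (p(C, A) = (C - 3)/(A + 2) = (-3 + C)/(2 + A))
(164351 + t(-329, -410))/(p(4, 20)*160 - 476837) = (164351 + 168)/(((-3 + 4)/(2 + 20))*160 - 476837) = 164519/((1/22)*160 - 476837) = 164519/(80/11 - 476837) = 164519/(-5245127/11) = 164519*(-11/5245127) = -78683/228049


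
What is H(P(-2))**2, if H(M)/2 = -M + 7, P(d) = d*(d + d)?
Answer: 4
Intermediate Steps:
P(d) = 2*d**2 (P(d) = d*(2*d) = 2*d**2)
H(M) = 14 - 2*M (H(M) = 2*(-M + 7) = 2*(7 - M) = 14 - 2*M)
H(P(-2))**2 = (14 - 4*(-2)**2)**2 = (14 - 4*4)**2 = (14 - 2*8)**2 = (14 - 16)**2 = (-2)**2 = 4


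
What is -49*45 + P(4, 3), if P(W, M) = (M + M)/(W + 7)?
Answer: -24249/11 ≈ -2204.5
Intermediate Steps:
P(W, M) = 2*M/(7 + W) (P(W, M) = (2*M)/(7 + W) = 2*M/(7 + W))
-49*45 + P(4, 3) = -49*45 + 2*3/(7 + 4) = -2205 + 2*3/11 = -2205 + 2*3*(1/11) = -2205 + 6/11 = -24249/11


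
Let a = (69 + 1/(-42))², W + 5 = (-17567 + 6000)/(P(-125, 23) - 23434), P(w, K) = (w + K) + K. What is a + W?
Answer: 28164062135/5925276 ≈ 4753.2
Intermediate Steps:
P(w, K) = w + 2*K (P(w, K) = (K + w) + K = w + 2*K)
W = -105998/23513 (W = -5 + (-17567 + 6000)/((-125 + 2*23) - 23434) = -5 - 11567/((-125 + 46) - 23434) = -5 - 11567/(-79 - 23434) = -5 - 11567/(-23513) = -5 - 11567*(-1/23513) = -5 + 11567/23513 = -105998/23513 ≈ -4.5081)
a = 8392609/1764 (a = (69 - 1/42)² = (2897/42)² = 8392609/1764 ≈ 4757.7)
a + W = 8392609/1764 - 105998/23513 = 28164062135/5925276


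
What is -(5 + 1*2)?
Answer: -7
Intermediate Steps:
-(5 + 1*2) = -(5 + 2) = -1*7 = -7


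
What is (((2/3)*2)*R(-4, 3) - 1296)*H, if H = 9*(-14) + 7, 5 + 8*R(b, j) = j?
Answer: 462791/3 ≈ 1.5426e+5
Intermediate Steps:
R(b, j) = -5/8 + j/8
H = -119 (H = -126 + 7 = -119)
(((2/3)*2)*R(-4, 3) - 1296)*H = (((2/3)*2)*(-5/8 + (⅛)*3) - 1296)*(-119) = (((2*(⅓))*2)*(-5/8 + 3/8) - 1296)*(-119) = (((⅔)*2)*(-¼) - 1296)*(-119) = ((4/3)*(-¼) - 1296)*(-119) = (-⅓ - 1296)*(-119) = -3889/3*(-119) = 462791/3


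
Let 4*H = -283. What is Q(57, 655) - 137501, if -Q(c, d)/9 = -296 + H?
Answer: -536801/4 ≈ -1.3420e+5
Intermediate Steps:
H = -283/4 (H = (¼)*(-283) = -283/4 ≈ -70.750)
Q(c, d) = 13203/4 (Q(c, d) = -9*(-296 - 283/4) = -9*(-1467/4) = 13203/4)
Q(57, 655) - 137501 = 13203/4 - 137501 = -536801/4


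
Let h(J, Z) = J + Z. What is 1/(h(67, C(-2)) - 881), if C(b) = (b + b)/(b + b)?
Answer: -1/813 ≈ -0.0012300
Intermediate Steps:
C(b) = 1 (C(b) = (2*b)/((2*b)) = (2*b)*(1/(2*b)) = 1)
1/(h(67, C(-2)) - 881) = 1/((67 + 1) - 881) = 1/(68 - 881) = 1/(-813) = -1/813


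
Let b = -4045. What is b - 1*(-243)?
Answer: -3802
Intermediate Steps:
b - 1*(-243) = -4045 - 1*(-243) = -4045 + 243 = -3802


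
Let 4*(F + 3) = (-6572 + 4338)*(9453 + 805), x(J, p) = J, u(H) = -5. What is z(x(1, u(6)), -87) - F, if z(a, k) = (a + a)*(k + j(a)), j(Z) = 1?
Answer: 5728924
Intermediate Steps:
F = -5729096 (F = -3 + ((-6572 + 4338)*(9453 + 805))/4 = -3 + (-2234*10258)/4 = -3 + (¼)*(-22916372) = -3 - 5729093 = -5729096)
z(a, k) = 2*a*(1 + k) (z(a, k) = (a + a)*(k + 1) = (2*a)*(1 + k) = 2*a*(1 + k))
z(x(1, u(6)), -87) - F = 2*1*(1 - 87) - 1*(-5729096) = 2*1*(-86) + 5729096 = -172 + 5729096 = 5728924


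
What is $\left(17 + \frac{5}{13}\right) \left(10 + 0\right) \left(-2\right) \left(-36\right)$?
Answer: $\frac{162720}{13} \approx 12517.0$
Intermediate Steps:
$\left(17 + \frac{5}{13}\right) \left(10 + 0\right) \left(-2\right) \left(-36\right) = \left(17 + 5 \cdot \frac{1}{13}\right) 10 \left(-2\right) \left(-36\right) = \left(17 + \frac{5}{13}\right) 10 \left(-2\right) \left(-36\right) = \frac{226}{13} \cdot 10 \left(-2\right) \left(-36\right) = \frac{2260}{13} \left(-2\right) \left(-36\right) = \left(- \frac{4520}{13}\right) \left(-36\right) = \frac{162720}{13}$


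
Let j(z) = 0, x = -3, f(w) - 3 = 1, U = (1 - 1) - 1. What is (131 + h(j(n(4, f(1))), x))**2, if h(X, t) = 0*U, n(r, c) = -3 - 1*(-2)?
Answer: 17161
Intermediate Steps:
U = -1 (U = 0 - 1 = -1)
f(w) = 4 (f(w) = 3 + 1 = 4)
n(r, c) = -1 (n(r, c) = -3 + 2 = -1)
h(X, t) = 0 (h(X, t) = 0*(-1) = 0)
(131 + h(j(n(4, f(1))), x))**2 = (131 + 0)**2 = 131**2 = 17161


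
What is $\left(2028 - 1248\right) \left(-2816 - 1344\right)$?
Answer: $-3244800$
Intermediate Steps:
$\left(2028 - 1248\right) \left(-2816 - 1344\right) = 780 \left(-4160\right) = -3244800$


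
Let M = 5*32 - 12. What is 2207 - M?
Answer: 2059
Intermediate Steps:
M = 148 (M = 160 - 12 = 148)
2207 - M = 2207 - 1*148 = 2207 - 148 = 2059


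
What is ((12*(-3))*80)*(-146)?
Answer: 420480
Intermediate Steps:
((12*(-3))*80)*(-146) = -36*80*(-146) = -2880*(-146) = 420480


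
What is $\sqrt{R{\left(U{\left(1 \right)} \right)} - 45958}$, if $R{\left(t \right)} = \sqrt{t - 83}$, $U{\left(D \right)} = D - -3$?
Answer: $\sqrt{-45958 + i \sqrt{79}} \approx 0.021 + 214.38 i$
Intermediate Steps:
$U{\left(D \right)} = 3 + D$ ($U{\left(D \right)} = D + 3 = 3 + D$)
$R{\left(t \right)} = \sqrt{-83 + t}$
$\sqrt{R{\left(U{\left(1 \right)} \right)} - 45958} = \sqrt{\sqrt{-83 + \left(3 + 1\right)} - 45958} = \sqrt{\sqrt{-83 + 4} - 45958} = \sqrt{\sqrt{-79} - 45958} = \sqrt{i \sqrt{79} - 45958} = \sqrt{-45958 + i \sqrt{79}}$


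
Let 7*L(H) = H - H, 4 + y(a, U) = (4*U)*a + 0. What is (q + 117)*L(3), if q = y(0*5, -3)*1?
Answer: 0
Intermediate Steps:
y(a, U) = -4 + 4*U*a (y(a, U) = -4 + ((4*U)*a + 0) = -4 + (4*U*a + 0) = -4 + 4*U*a)
L(H) = 0 (L(H) = (H - H)/7 = (⅐)*0 = 0)
q = -4 (q = (-4 + 4*(-3)*(0*5))*1 = (-4 + 4*(-3)*0)*1 = (-4 + 0)*1 = -4*1 = -4)
(q + 117)*L(3) = (-4 + 117)*0 = 113*0 = 0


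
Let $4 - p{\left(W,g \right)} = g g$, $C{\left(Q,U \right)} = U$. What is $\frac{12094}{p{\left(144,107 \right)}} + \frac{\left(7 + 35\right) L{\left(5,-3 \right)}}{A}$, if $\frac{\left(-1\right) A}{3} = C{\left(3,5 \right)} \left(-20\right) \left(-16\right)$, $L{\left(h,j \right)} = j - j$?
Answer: $- \frac{12094}{11445} \approx -1.0567$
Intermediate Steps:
$p{\left(W,g \right)} = 4 - g^{2}$ ($p{\left(W,g \right)} = 4 - g g = 4 - g^{2}$)
$L{\left(h,j \right)} = 0$
$A = -4800$ ($A = - 3 \cdot 5 \left(-20\right) \left(-16\right) = - 3 \left(\left(-100\right) \left(-16\right)\right) = \left(-3\right) 1600 = -4800$)
$\frac{12094}{p{\left(144,107 \right)}} + \frac{\left(7 + 35\right) L{\left(5,-3 \right)}}{A} = \frac{12094}{4 - 107^{2}} + \frac{\left(7 + 35\right) 0}{-4800} = \frac{12094}{4 - 11449} + 42 \cdot 0 \left(- \frac{1}{4800}\right) = \frac{12094}{4 - 11449} + 0 \left(- \frac{1}{4800}\right) = \frac{12094}{-11445} + 0 = 12094 \left(- \frac{1}{11445}\right) + 0 = - \frac{12094}{11445} + 0 = - \frac{12094}{11445}$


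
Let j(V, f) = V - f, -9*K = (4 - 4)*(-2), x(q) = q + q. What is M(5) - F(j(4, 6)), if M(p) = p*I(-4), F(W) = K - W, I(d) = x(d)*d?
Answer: 158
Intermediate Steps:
x(q) = 2*q
K = 0 (K = -(4 - 4)*(-2)/9 = -0*(-2) = -⅑*0 = 0)
I(d) = 2*d² (I(d) = (2*d)*d = 2*d²)
F(W) = -W (F(W) = 0 - W = -W)
M(p) = 32*p (M(p) = p*(2*(-4)²) = p*(2*16) = p*32 = 32*p)
M(5) - F(j(4, 6)) = 32*5 - (-1)*(4 - 1*6) = 160 - (-1)*(4 - 6) = 160 - (-1)*(-2) = 160 - 1*2 = 160 - 2 = 158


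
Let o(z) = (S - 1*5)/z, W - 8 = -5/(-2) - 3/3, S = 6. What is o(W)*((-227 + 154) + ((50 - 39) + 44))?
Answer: -36/19 ≈ -1.8947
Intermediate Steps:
W = 19/2 (W = 8 + (-5/(-2) - 3/3) = 8 + (-5*(-½) - 3*⅓) = 8 + (5/2 - 1) = 8 + 3/2 = 19/2 ≈ 9.5000)
o(z) = 1/z (o(z) = (6 - 1*5)/z = (6 - 5)/z = 1/z)
o(W)*((-227 + 154) + ((50 - 39) + 44)) = ((-227 + 154) + ((50 - 39) + 44))/(19/2) = 2*(-73 + (11 + 44))/19 = 2*(-73 + 55)/19 = (2/19)*(-18) = -36/19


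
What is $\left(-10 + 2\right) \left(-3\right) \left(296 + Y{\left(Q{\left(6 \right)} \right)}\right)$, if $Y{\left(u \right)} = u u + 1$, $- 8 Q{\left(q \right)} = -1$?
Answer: $\frac{57027}{8} \approx 7128.4$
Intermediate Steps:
$Q{\left(q \right)} = \frac{1}{8}$ ($Q{\left(q \right)} = \left(- \frac{1}{8}\right) \left(-1\right) = \frac{1}{8}$)
$Y{\left(u \right)} = 1 + u^{2}$ ($Y{\left(u \right)} = u^{2} + 1 = 1 + u^{2}$)
$\left(-10 + 2\right) \left(-3\right) \left(296 + Y{\left(Q{\left(6 \right)} \right)}\right) = \left(-10 + 2\right) \left(-3\right) \left(296 + \left(1 + \left(\frac{1}{8}\right)^{2}\right)\right) = \left(-8\right) \left(-3\right) \left(296 + \left(1 + \frac{1}{64}\right)\right) = 24 \left(296 + \frac{65}{64}\right) = 24 \cdot \frac{19009}{64} = \frac{57027}{8}$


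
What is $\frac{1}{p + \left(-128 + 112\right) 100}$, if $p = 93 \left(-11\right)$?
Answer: $- \frac{1}{2623} \approx -0.00038124$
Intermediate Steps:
$p = -1023$
$\frac{1}{p + \left(-128 + 112\right) 100} = \frac{1}{-1023 + \left(-128 + 112\right) 100} = \frac{1}{-1023 - 1600} = \frac{1}{-2623} = - \frac{1}{2623}$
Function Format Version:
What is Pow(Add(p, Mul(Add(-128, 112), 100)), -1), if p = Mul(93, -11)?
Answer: Rational(-1, 2623) ≈ -0.00038124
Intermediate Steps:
p = -1023
Pow(Add(p, Mul(Add(-128, 112), 100)), -1) = Pow(Add(-1023, Mul(Add(-128, 112), 100)), -1) = Pow(Add(-1023, Mul(-16, 100)), -1) = Pow(Add(-1023, -1600), -1) = Pow(-2623, -1) = Rational(-1, 2623)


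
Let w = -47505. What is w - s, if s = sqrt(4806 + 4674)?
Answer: -47505 - 2*sqrt(2370) ≈ -47602.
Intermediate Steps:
s = 2*sqrt(2370) (s = sqrt(9480) = 2*sqrt(2370) ≈ 97.365)
w - s = -47505 - 2*sqrt(2370)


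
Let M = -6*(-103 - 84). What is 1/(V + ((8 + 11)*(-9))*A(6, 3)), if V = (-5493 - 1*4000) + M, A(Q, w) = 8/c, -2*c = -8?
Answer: -1/8713 ≈ -0.00011477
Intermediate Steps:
c = 4 (c = -1/2*(-8) = 4)
A(Q, w) = 2 (A(Q, w) = 8/4 = 8*(1/4) = 2)
M = 1122 (M = -6*(-187) = 1122)
V = -8371 (V = (-5493 - 1*4000) + 1122 = (-5493 - 4000) + 1122 = -9493 + 1122 = -8371)
1/(V + ((8 + 11)*(-9))*A(6, 3)) = 1/(-8371 + ((8 + 11)*(-9))*2) = 1/(-8371 + (19*(-9))*2) = 1/(-8371 - 171*2) = 1/(-8371 - 342) = 1/(-8713) = -1/8713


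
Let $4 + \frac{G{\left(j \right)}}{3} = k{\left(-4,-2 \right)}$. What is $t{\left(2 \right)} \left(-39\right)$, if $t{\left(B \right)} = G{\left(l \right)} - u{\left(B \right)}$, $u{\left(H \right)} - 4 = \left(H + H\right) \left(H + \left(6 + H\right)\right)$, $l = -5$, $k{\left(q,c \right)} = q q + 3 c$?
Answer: $1014$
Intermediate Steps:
$k{\left(q,c \right)} = q^{2} + 3 c$
$u{\left(H \right)} = 4 + 2 H \left(6 + 2 H\right)$ ($u{\left(H \right)} = 4 + \left(H + H\right) \left(H + \left(6 + H\right)\right) = 4 + 2 H \left(6 + 2 H\right)$)
$G{\left(j \right)} = 18$ ($G{\left(j \right)} = -12 + 3 \left(\left(-4\right)^{2} + 3 \left(-2\right)\right) = -12 + 3 \left(16 - 6\right) = -12 + 3 \cdot 10 = -12 + 30 = 18$)
$t{\left(B \right)} = 14 - 12 B - 4 B^{2}$ ($t{\left(B \right)} = 18 - \left(4 + 4 B^{2} + 12 B\right) = 14 - 12 B - 4 B^{2}$)
$t{\left(2 \right)} \left(-39\right) = \left(14 - 24 - 4 \cdot 2^{2}\right) \left(-39\right) = \left(14 - 24 - 16\right) \left(-39\right) = \left(-26\right) \left(-39\right) = 1014$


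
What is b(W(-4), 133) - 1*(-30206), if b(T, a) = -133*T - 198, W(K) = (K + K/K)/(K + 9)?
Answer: 150439/5 ≈ 30088.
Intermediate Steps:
W(K) = (1 + K)/(9 + K) (W(K) = (K + 1)/(9 + K) = (1 + K)/(9 + K))
b(T, a) = -198 - 133*T
b(W(-4), 133) - 1*(-30206) = (-198 - 133*(1 - 4)/(9 - 4)) - 1*(-30206) = (-198 - 133*(-3)/5) + 30206 = (-198 - 133*(-⅗)) + 30206 = (-198 + 399/5) + 30206 = -591/5 + 30206 = 150439/5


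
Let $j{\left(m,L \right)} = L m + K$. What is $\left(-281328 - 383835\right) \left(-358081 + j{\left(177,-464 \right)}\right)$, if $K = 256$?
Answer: $292640457339$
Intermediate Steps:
$j{\left(m,L \right)} = 256 + L m$ ($j{\left(m,L \right)} = L m + 256 = 256 + L m$)
$\left(-281328 - 383835\right) \left(-358081 + j{\left(177,-464 \right)}\right) = \left(-281328 - 383835\right) \left(-358081 + \left(256 - 82128\right)\right) = - 665163 \left(-358081 + \left(256 - 82128\right)\right) = - 665163 \left(-358081 - 81872\right) = \left(-665163\right) \left(-439953\right) = 292640457339$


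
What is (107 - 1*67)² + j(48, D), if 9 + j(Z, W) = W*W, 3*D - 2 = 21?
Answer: 14848/9 ≈ 1649.8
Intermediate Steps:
D = 23/3 (D = ⅔ + (⅓)*21 = ⅔ + 7 = 23/3 ≈ 7.6667)
j(Z, W) = -9 + W² (j(Z, W) = -9 + W*W = -9 + W²)
(107 - 1*67)² + j(48, D) = (107 - 1*67)² + (-9 + (23/3)²) = (107 - 67)² + (-9 + 529/9) = 40² + 448/9 = 1600 + 448/9 = 14848/9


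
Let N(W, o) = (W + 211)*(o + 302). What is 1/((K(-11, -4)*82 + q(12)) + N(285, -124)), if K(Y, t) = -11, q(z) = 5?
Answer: 1/87391 ≈ 1.1443e-5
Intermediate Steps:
N(W, o) = (211 + W)*(302 + o)
1/((K(-11, -4)*82 + q(12)) + N(285, -124)) = 1/((-11*82 + 5) + (63722 + 211*(-124) + 302*285 + 285*(-124))) = 1/((-902 + 5) + (63722 - 26164 + 86070 - 35340)) = 1/(-897 + 88288) = 1/87391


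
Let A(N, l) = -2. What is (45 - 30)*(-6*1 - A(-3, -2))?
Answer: -60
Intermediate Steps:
(45 - 30)*(-6*1 - A(-3, -2)) = (45 - 30)*(-6*1 - 1*(-2)) = 15*(-6 + 2) = 15*(-4) = -60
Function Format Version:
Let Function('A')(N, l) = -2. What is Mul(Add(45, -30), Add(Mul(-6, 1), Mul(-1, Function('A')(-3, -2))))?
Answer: -60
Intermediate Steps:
Mul(Add(45, -30), Add(Mul(-6, 1), Mul(-1, Function('A')(-3, -2)))) = Mul(Add(45, -30), Add(Mul(-6, 1), Mul(-1, -2))) = Mul(15, Add(-6, 2)) = Mul(15, -4) = -60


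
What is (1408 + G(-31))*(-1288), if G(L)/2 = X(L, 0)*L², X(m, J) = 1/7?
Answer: -2167152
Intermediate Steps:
X(m, J) = ⅐
G(L) = 2*L²/7 (G(L) = 2*(L²/7) = 2*L²/7)
(1408 + G(-31))*(-1288) = (1408 + (2/7)*(-31)²)*(-1288) = (1408 + (2/7)*961)*(-1288) = (1408 + 1922/7)*(-1288) = (11778/7)*(-1288) = -2167152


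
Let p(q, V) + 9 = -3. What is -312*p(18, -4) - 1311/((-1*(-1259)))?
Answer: 4712385/1259 ≈ 3743.0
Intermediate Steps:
p(q, V) = -12 (p(q, V) = -9 - 3 = -12)
-312*p(18, -4) - 1311/((-1*(-1259))) = -312*(-12) - 1311/((-1*(-1259))) = 3744 - 1311/1259 = 4712385/1259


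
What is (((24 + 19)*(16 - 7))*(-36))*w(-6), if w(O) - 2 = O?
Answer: 55728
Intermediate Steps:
w(O) = 2 + O
(((24 + 19)*(16 - 7))*(-36))*w(-6) = (((24 + 19)*(16 - 7))*(-36))*(2 - 6) = ((43*9)*(-36))*(-4) = (387*(-36))*(-4) = -13932*(-4) = 55728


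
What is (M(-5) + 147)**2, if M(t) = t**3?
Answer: 484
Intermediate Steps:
(M(-5) + 147)**2 = ((-5)**3 + 147)**2 = (-125 + 147)**2 = 22**2 = 484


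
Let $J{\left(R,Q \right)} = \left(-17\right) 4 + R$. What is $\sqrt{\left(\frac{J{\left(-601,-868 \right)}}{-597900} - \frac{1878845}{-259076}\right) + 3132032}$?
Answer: $\frac{\sqrt{1304716594245610975801351}}{645423085} \approx 1769.8$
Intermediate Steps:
$J{\left(R,Q \right)} = -68 + R$
$\sqrt{\left(\frac{J{\left(-601,-868 \right)}}{-597900} - \frac{1878845}{-259076}\right) + 3132032} = \sqrt{\left(\frac{-68 - 601}{-597900} - \frac{1878845}{-259076}\right) + 3132032} = \sqrt{\left(\left(-669\right) \left(- \frac{1}{597900}\right) - - \frac{1878845}{259076}\right) + 3132032} = \sqrt{\left(\frac{223}{199300} + \frac{1878845}{259076}\right) + 3132032} = \sqrt{\frac{23406973903}{3227115425} + 3132032} = \sqrt{\frac{10107452185767503}{3227115425}} = \frac{\sqrt{1304716594245610975801351}}{645423085}$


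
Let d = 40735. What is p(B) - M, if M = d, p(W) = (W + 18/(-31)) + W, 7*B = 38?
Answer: -8837265/217 ≈ -40725.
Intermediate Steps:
B = 38/7 (B = (⅐)*38 = 38/7 ≈ 5.4286)
p(W) = -18/31 + 2*W (p(W) = (W + 18*(-1/31)) + W = (W - 18/31) + W = (-18/31 + W) + W = -18/31 + 2*W)
M = 40735
p(B) - M = (-18/31 + 2*(38/7)) - 1*40735 = (-18/31 + 76/7) - 40735 = 2230/217 - 40735 = -8837265/217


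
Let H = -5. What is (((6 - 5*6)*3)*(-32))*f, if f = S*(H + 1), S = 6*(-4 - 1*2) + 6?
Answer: 276480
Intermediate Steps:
S = -30 (S = 6*(-4 - 2) + 6 = 6*(-6) + 6 = -36 + 6 = -30)
f = 120 (f = -30*(-5 + 1) = -30*(-4) = 120)
(((6 - 5*6)*3)*(-32))*f = (((6 - 5*6)*3)*(-32))*120 = (((6 - 30)*3)*(-32))*120 = (-24*3*(-32))*120 = -72*(-32)*120 = 2304*120 = 276480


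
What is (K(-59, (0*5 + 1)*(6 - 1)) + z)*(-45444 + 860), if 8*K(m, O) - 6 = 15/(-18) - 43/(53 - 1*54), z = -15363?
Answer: 4108053355/6 ≈ 6.8468e+8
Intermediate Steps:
K(m, O) = 289/48 (K(m, O) = ¾ + (15/(-18) - 43/(53 - 1*54))/8 = ¾ + (15*(-1/18) - 43/(53 - 54))/8 = ¾ + (-⅚ - 43/(-1))/8 = ¾ + (-⅚ - 43*(-1))/8 = ¾ + (-⅚ + 43)/8 = ¾ + (⅛)*(253/6) = ¾ + 253/48 = 289/48)
(K(-59, (0*5 + 1)*(6 - 1)) + z)*(-45444 + 860) = (289/48 - 15363)*(-45444 + 860) = -737135/48*(-44584) = 4108053355/6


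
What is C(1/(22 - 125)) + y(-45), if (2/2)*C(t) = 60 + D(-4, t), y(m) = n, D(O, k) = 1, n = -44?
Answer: 17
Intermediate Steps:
y(m) = -44
C(t) = 61 (C(t) = 60 + 1 = 61)
C(1/(22 - 125)) + y(-45) = 61 - 44 = 17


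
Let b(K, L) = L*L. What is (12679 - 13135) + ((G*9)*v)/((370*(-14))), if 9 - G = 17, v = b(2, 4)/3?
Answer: -590424/1295 ≈ -455.93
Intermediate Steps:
b(K, L) = L**2
v = 16/3 (v = 4**2/3 = 16*(1/3) = 16/3 ≈ 5.3333)
G = -8 (G = 9 - 1*17 = 9 - 17 = -8)
(12679 - 13135) + ((G*9)*v)/((370*(-14))) = (12679 - 13135) + (-8*9*(16/3))/((370*(-14))) = -456 - 72*16/3/(-5180) = -456 - 384*(-1/5180) = -456 + 96/1295 = -590424/1295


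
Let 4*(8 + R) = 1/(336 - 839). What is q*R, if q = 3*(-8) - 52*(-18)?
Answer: -3670116/503 ≈ -7296.5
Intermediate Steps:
R = -16097/2012 (R = -8 + 1/(4*(336 - 839)) = -8 + (¼)/(-503) = -8 + (¼)*(-1/503) = -8 - 1/2012 = -16097/2012 ≈ -8.0005)
q = 912 (q = -24 + 936 = 912)
q*R = 912*(-16097/2012) = -3670116/503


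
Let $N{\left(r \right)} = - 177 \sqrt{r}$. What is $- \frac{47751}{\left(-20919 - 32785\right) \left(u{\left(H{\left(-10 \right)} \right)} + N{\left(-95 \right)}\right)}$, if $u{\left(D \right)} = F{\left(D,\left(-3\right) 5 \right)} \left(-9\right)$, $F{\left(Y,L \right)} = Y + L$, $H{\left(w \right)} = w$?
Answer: $\frac{238755}{3612345856} + \frac{939103 i \sqrt{95}}{18061729280} \approx 6.6094 \cdot 10^{-5} + 0.00050678 i$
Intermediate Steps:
$F{\left(Y,L \right)} = L + Y$
$u{\left(D \right)} = 135 - 9 D$ ($u{\left(D \right)} = \left(\left(-3\right) 5 + D\right) \left(-9\right) = \left(-15 + D\right) \left(-9\right) = 135 - 9 D$)
$- \frac{47751}{\left(-20919 - 32785\right) \left(u{\left(H{\left(-10 \right)} \right)} + N{\left(-95 \right)}\right)} = - \frac{47751}{\left(-20919 - 32785\right) \left(\left(135 - -90\right) - 177 \sqrt{-95}\right)} = - \frac{47751}{\left(-53704\right) \left(\left(135 + 90\right) - 177 i \sqrt{95}\right)} = - \frac{47751}{\left(-53704\right) \left(225 - 177 i \sqrt{95}\right)} = - \frac{47751}{-12083400 + 9505608 i \sqrt{95}}$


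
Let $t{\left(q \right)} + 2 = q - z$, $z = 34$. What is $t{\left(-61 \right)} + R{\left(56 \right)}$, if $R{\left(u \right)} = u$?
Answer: $-41$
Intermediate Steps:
$t{\left(q \right)} = -36 + q$ ($t{\left(q \right)} = -2 + \left(q - 34\right) = -2 + \left(-34 + q\right) = -36 + q$)
$t{\left(-61 \right)} + R{\left(56 \right)} = \left(-36 - 61\right) + 56 = -97 + 56 = -41$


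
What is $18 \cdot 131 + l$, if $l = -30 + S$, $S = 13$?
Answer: $2341$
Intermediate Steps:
$l = -17$ ($l = -30 + 13 = -17$)
$18 \cdot 131 + l = 18 \cdot 131 - 17 = 2358 - 17 = 2341$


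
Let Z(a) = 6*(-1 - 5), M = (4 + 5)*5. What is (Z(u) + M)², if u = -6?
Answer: 81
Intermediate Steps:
M = 45 (M = 9*5 = 45)
Z(a) = -36 (Z(a) = 6*(-6) = -36)
(Z(u) + M)² = (-36 + 45)² = 9² = 81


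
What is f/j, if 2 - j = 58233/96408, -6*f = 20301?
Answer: -108732156/44861 ≈ -2423.8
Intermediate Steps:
f = -6767/2 (f = -1/6*20301 = -6767/2 ≈ -3383.5)
j = 44861/32136 (j = 2 - 58233/96408 = 2 - 1*19411/32136 = 2 - 19411/32136 = 44861/32136 ≈ 1.3960)
f/j = -6767/(2*44861/32136) = -6767/2*32136/44861 = -108732156/44861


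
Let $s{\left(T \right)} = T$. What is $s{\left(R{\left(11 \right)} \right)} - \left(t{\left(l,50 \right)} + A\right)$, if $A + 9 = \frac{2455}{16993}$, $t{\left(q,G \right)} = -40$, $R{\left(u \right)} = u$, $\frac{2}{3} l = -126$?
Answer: $\frac{1017125}{16993} \approx 59.856$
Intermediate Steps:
$l = -189$ ($l = \frac{3}{2} \left(-126\right) = -189$)
$A = - \frac{150482}{16993}$ ($A = -9 + \frac{2455}{16993} = - \frac{150482}{16993} \approx -8.8555$)
$s{\left(R{\left(11 \right)} \right)} - \left(t{\left(l,50 \right)} + A\right) = 11 - \left(-40 - \frac{150482}{16993}\right) = 11 - - \frac{830202}{16993} = 11 + \frac{830202}{16993} = \frac{1017125}{16993}$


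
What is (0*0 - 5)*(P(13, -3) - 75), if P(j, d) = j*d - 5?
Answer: 595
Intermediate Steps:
P(j, d) = -5 + d*j (P(j, d) = d*j - 5 = -5 + d*j)
(0*0 - 5)*(P(13, -3) - 75) = (0*0 - 5)*((-5 - 3*13) - 75) = (0 - 5)*((-5 - 39) - 75) = -5*(-44 - 75) = -5*(-119) = 595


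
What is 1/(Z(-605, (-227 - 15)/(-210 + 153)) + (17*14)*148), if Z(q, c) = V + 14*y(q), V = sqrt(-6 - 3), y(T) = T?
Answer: 8918/238592175 - I/238592175 ≈ 3.7378e-5 - 4.1913e-9*I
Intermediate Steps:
V = 3*I (V = sqrt(-9) = 3*I ≈ 3.0*I)
Z(q, c) = 3*I + 14*q
1/(Z(-605, (-227 - 15)/(-210 + 153)) + (17*14)*148) = 1/((3*I + 14*(-605)) + (17*14)*148) = 1/((3*I - 8470) + 238*148) = 1/((-8470 + 3*I) + 35224) = 1/(26754 + 3*I) = (26754 - 3*I)/715776525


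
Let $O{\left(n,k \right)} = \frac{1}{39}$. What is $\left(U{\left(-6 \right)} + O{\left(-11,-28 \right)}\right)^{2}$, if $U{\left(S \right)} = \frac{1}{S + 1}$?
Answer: $\frac{1156}{38025} \approx 0.030401$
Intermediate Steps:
$U{\left(S \right)} = \frac{1}{1 + S}$
$O{\left(n,k \right)} = \frac{1}{39}$
$\left(U{\left(-6 \right)} + O{\left(-11,-28 \right)}\right)^{2} = \left(\frac{1}{1 - 6} + \frac{1}{39}\right)^{2} = \left(\frac{1}{-5} + \frac{1}{39}\right)^{2} = \left(- \frac{1}{5} + \frac{1}{39}\right)^{2} = \left(- \frac{34}{195}\right)^{2} = \frac{1156}{38025}$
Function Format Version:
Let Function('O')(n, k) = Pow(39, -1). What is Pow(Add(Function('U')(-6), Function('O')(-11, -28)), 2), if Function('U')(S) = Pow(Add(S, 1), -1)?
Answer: Rational(1156, 38025) ≈ 0.030401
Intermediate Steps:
Function('U')(S) = Pow(Add(1, S), -1)
Function('O')(n, k) = Rational(1, 39)
Pow(Add(Function('U')(-6), Function('O')(-11, -28)), 2) = Pow(Add(Pow(Add(1, -6), -1), Rational(1, 39)), 2) = Pow(Add(Pow(-5, -1), Rational(1, 39)), 2) = Pow(Add(Rational(-1, 5), Rational(1, 39)), 2) = Pow(Rational(-34, 195), 2) = Rational(1156, 38025)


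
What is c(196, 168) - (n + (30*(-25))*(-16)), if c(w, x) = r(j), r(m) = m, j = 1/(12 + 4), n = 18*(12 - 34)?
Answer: -185663/16 ≈ -11604.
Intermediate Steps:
n = -396 (n = 18*(-22) = -396)
j = 1/16 ≈ 0.062500
c(w, x) = 1/16
c(196, 168) - (n + (30*(-25))*(-16)) = 1/16 - (-396 + (30*(-25))*(-16)) = 1/16 - (-396 - 750*(-16)) = 1/16 - (-396 + 12000) = 1/16 - 1*11604 = 1/16 - 11604 = -185663/16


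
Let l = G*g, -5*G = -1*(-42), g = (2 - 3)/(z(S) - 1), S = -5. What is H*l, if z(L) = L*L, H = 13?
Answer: 91/20 ≈ 4.5500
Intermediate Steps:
z(L) = L²
g = -1/24 (g = (2 - 3)/((-5)² - 1) = -1/(25 - 1) = -1/24 ≈ -0.041667)
G = -42/5 (G = -(-1)*(-42)/5 = -⅕*42 = -42/5 ≈ -8.4000)
l = 7/20 (l = -42/5*(-1/24) = 7/20 ≈ 0.35000)
H*l = 13*(7/20) = 91/20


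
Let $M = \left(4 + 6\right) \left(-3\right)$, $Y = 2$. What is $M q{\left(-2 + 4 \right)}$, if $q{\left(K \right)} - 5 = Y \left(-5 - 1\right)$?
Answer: $210$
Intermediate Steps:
$M = -30$ ($M = 10 \left(-3\right) = -30$)
$q{\left(K \right)} = -7$ ($q{\left(K \right)} = 5 + 2 \left(-5 - 1\right) = 5 + 2 \left(-6\right) = 5 - 12 = -7$)
$M q{\left(-2 + 4 \right)} = \left(-30\right) \left(-7\right) = 210$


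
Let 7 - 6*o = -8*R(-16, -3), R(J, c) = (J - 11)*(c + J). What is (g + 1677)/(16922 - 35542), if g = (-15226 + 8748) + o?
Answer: 4939/22344 ≈ 0.22104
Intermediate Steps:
R(J, c) = (-11 + J)*(J + c)
o = 4111/6 (o = 7/6 - (-4)*((-16)² - 11*(-16) - 11*(-3) - 16*(-3))/3 = 7/6 - (-4)*(256 + 176 + 33 + 48)/3 = 7/6 - (-4)*513/3 = 7/6 - ⅙*(-4104) = 7/6 + 684 = 4111/6 ≈ 685.17)
g = -34757/6 (g = (-15226 + 8748) + 4111/6 = -6478 + 4111/6 = -34757/6 ≈ -5792.8)
(g + 1677)/(16922 - 35542) = (-34757/6 + 1677)/(16922 - 35542) = -24695/6/(-18620) = -24695/6*(-1/18620) = 4939/22344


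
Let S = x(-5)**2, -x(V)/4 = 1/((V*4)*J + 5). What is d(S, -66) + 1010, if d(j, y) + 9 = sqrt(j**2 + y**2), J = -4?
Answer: 1001 + 2*sqrt(56846480689)/7225 ≈ 1067.0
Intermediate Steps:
x(V) = -4/(5 - 16*V) (x(V) = -4/((V*4)*(-4) + 5) = -4/((4*V)*(-4) + 5) = -4/(-16*V + 5) = -4/(5 - 16*V))
S = 16/7225 (S = (4/(-5 + 16*(-5)))**2 = (4/(-5 - 80))**2 = (4/(-85))**2 = (4*(-1/85))**2 = (-4/85)**2 = 16/7225 ≈ 0.0022145)
d(j, y) = -9 + sqrt(j**2 + y**2)
d(S, -66) + 1010 = (-9 + sqrt((16/7225)**2 + (-66)**2)) + 1010 = (-9 + sqrt(256/52200625 + 4356)) + 1010 = (-9 + sqrt(227385922756/52200625)) + 1010 = (-9 + 2*sqrt(56846480689)/7225) + 1010 = 1001 + 2*sqrt(56846480689)/7225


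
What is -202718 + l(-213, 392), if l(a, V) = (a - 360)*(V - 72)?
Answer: -386078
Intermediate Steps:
l(a, V) = (-360 + a)*(-72 + V)
-202718 + l(-213, 392) = -202718 + (25920 - 360*392 - 72*(-213) + 392*(-213)) = -202718 + (25920 - 141120 + 15336 - 83496) = -202718 - 183360 = -386078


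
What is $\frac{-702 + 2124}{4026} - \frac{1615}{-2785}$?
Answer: $\frac{348742}{373747} \approx 0.9331$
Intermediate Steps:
$\frac{-702 + 2124}{4026} - \frac{1615}{-2785} = 1422 \cdot \frac{1}{4026} - - \frac{323}{557} = \frac{237}{671} + \frac{323}{557} = \frac{348742}{373747}$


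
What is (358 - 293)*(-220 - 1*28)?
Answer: -16120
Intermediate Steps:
(358 - 293)*(-220 - 1*28) = 65*(-220 - 28) = 65*(-248) = -16120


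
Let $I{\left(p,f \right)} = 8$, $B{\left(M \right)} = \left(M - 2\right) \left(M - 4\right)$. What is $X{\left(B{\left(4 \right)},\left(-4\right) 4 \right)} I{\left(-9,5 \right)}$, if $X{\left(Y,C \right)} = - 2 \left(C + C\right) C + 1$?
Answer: $-8184$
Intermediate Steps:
$B{\left(M \right)} = \left(-4 + M\right) \left(-2 + M\right)$ ($B{\left(M \right)} = \left(-2 + M\right) \left(-4 + M\right) = \left(-4 + M\right) \left(-2 + M\right)$)
$X{\left(Y,C \right)} = 1 - 4 C^{2}$ ($X{\left(Y,C \right)} = - 2 \cdot 2 C C + 1 = - 4 C C + 1 = - 4 C^{2} + 1 = 1 - 4 C^{2}$)
$X{\left(B{\left(4 \right)},\left(-4\right) 4 \right)} I{\left(-9,5 \right)} = \left(1 - 4 \left(\left(-4\right) 4\right)^{2}\right) 8 = \left(1 - 4 \left(-16\right)^{2}\right) 8 = \left(1 - 1024\right) 8 = \left(-1023\right) 8 = -8184$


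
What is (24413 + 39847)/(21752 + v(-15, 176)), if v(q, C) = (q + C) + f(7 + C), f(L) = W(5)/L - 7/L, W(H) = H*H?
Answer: 559980/190957 ≈ 2.9325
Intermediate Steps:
W(H) = H**2
f(L) = 18/L (f(L) = 5**2/L - 7/L = 25/L - 7/L = 18/L)
v(q, C) = C + q + 18/(7 + C) (v(q, C) = (q + C) + 18/(7 + C) = (C + q) + 18/(7 + C) = C + q + 18/(7 + C))
(24413 + 39847)/(21752 + v(-15, 176)) = (24413 + 39847)/(21752 + (18 + (7 + 176)*(176 - 15))/(7 + 176)) = 64260/(21752 + (18 + 183*161)/183) = 64260/(21752 + (18 + 29463)/183) = 64260/(21752 + (1/183)*29481) = 64260/(21752 + 9827/61) = 64260/(1336699/61) = 64260*(61/1336699) = 559980/190957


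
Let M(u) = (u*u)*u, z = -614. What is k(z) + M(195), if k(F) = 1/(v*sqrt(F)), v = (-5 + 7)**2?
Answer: 7414875 - I*sqrt(614)/2456 ≈ 7.4149e+6 - 0.010089*I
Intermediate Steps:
v = 4 (v = 2**2 = 4)
M(u) = u**3 (M(u) = u**2*u = u**3)
k(F) = 1/(4*sqrt(F))
k(z) + M(195) = 1/(4*sqrt(-614)) + 195**3 = (-I*sqrt(614)/614)/4 + 7414875 = -I*sqrt(614)/2456 + 7414875 = 7414875 - I*sqrt(614)/2456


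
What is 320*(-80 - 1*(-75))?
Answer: -1600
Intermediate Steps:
320*(-80 - 1*(-75)) = 320*(-80 + 75) = 320*(-5) = -1600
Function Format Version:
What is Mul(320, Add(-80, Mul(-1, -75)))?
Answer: -1600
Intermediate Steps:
Mul(320, Add(-80, Mul(-1, -75))) = Mul(320, Add(-80, 75)) = Mul(320, -5) = -1600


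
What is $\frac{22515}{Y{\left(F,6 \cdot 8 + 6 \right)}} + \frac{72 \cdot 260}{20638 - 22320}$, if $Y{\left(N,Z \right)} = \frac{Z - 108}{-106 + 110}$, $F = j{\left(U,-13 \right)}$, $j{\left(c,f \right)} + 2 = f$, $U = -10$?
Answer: $- \frac{12707650}{7569} \approx -1678.9$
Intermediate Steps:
$j{\left(c,f \right)} = -2 + f$
$F = -15$ ($F = -2 - 13 = -15$)
$Y{\left(N,Z \right)} = -27 + \frac{Z}{4}$ ($Y{\left(N,Z \right)} = \frac{-108 + Z}{4} = \left(-108 + Z\right) \frac{1}{4} = -27 + \frac{Z}{4}$)
$\frac{22515}{Y{\left(F,6 \cdot 8 + 6 \right)}} + \frac{72 \cdot 260}{20638 - 22320} = \frac{22515}{-27 + \frac{6 \cdot 8 + 6}{4}} + \frac{72 \cdot 260}{20638 - 22320} = \frac{22515}{-27 + \frac{48 + 6}{4}} + \frac{18720}{-1682} = \frac{22515}{-27 + \frac{1}{4} \cdot 54} + 18720 \left(- \frac{1}{1682}\right) = \frac{22515}{-27 + \frac{27}{2}} - \frac{9360}{841} = \frac{22515}{- \frac{27}{2}} - \frac{9360}{841} = 22515 \left(- \frac{2}{27}\right) - \frac{9360}{841} = - \frac{15010}{9} - \frac{9360}{841} = - \frac{12707650}{7569}$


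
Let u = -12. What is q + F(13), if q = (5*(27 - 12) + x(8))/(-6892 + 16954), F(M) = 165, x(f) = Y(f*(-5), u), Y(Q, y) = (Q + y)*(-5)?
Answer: 1660565/10062 ≈ 165.03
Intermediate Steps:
Y(Q, y) = -5*Q - 5*y
x(f) = 60 + 25*f (x(f) = -5*f*(-5) - 5*(-12) = -(-25)*f + 60 = 25*f + 60 = 60 + 25*f)
q = 335/10062 (q = (5*(27 - 12) + (60 + 25*8))/(-6892 + 16954) = (5*15 + (60 + 200))/10062 = (75 + 260)*(1/10062) = 335*(1/10062) = 335/10062 ≈ 0.033294)
q + F(13) = 335/10062 + 165 = 1660565/10062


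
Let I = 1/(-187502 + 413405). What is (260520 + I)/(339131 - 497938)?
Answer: -58852249561/35874977721 ≈ -1.6405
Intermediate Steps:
I = 1/225903 ≈ 4.4267e-6
(260520 + I)/(339131 - 497938) = (260520 + 1/225903)/(339131 - 497938) = (58852249561/225903)/(-158807) = (58852249561/225903)*(-1/158807) = -58852249561/35874977721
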